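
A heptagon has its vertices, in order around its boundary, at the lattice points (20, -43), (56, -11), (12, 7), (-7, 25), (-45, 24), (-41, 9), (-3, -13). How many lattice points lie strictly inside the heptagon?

By the shoelace formula, twice the signed area is |(20·(-11) − 56·(-43)) + (56·7 − 12·(-11)) + (12·25 − (-7)·7) + ((-7)·24 − (-45)·25) + ((-45)·9 − (-41)·24) + ((-41)·(-13) − (-3)·9) + ((-3)·(-43) − 20·(-13))| = 5546, so the area is 2773.
The number of boundary lattice points is Σ gcd(|Δx|,|Δy|) = gcd(36,32) + gcd(44,18) + gcd(19,18) + gcd(38,1) + gcd(4,15) + gcd(38,22) + gcd(23,30) = 4+2+1+1+1+2+1 = 12.
Pick's theorem gives I = A − B/2 + 1 = 2773 − 12/2 + 1 = 2768.

2768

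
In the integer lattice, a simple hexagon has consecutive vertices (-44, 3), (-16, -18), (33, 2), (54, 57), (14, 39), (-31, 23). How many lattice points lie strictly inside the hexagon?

Using the shoelace formula, 2A = |[(-44)·(-18) − (-16)·3] + [(-16)·2 − 33·(-18)] + [33·57 − 54·2] + [54·39 − 14·57] + [14·23 − (-31)·39] + [(-31)·3 − (-44)·23]| = 6933, so the area is 6933/2.
Summing gcd(|Δx|,|Δy|) over the edges gives the boundary count: gcd(28,21) + gcd(49,20) + gcd(21,55) + gcd(40,18) + gcd(45,16) + gcd(13,20) = 7+1+1+2+1+1 = 13.
Pick's theorem gives I = A − B/2 + 1 = 6933/2 − 13/2 + 1 = 3461.

3461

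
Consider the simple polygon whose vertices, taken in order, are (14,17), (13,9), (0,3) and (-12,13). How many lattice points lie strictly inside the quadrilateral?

By the shoelace formula, twice the signed area is |[14·9 − 13·17] + [13·3 − 0·9] + [0·13 − (-12)·3] + [(-12)·17 − 14·13]| = 406, so the area is 203.
Along each edge there are gcd(|Δx|,|Δy|)+1 lattice points, so counting each shared vertex once the boundary has gcd(1,8) + gcd(13,6) + gcd(12,10) + gcd(26,4) = 1+1+2+2 = 6.
Pick's theorem gives I = A − B/2 + 1 = 203 − 6/2 + 1 = 201.

201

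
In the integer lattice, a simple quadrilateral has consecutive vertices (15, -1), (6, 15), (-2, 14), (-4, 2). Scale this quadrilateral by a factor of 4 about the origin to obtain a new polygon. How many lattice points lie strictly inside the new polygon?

2959

Using the shoelace formula, 2A = |[15·15 − 6·(-1)] + [6·14 − (-2)·15] + [(-2)·2 − (-4)·14] + [(-4)·(-1) − 15·2]| = 371, so the area is 371/2.
Along each edge there are gcd(|Δx|,|Δy|)+1 lattice points, so counting each shared vertex once the boundary has gcd(9,16) + gcd(8,1) + gcd(2,12) + gcd(19,3) = 1+1+2+1 = 5.
Scaling by 4 multiplies the area by 4² = 16 (so the new area is 2968) and multiplies the boundary lattice-point count by 4, giving 20.
By Pick's theorem, the interior count of the dilated polygon is 2968 − 20/2 + 1 = 2959.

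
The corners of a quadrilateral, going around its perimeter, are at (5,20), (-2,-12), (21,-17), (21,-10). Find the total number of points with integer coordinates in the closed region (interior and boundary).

By the shoelace formula, twice the signed area is |(5·(-12) − (-2)·20) + ((-2)·(-17) − 21·(-12)) + (21·(-10) − 21·(-17)) + (21·20 − 5·(-10))| = 883, so the area is 883/2.
Along each edge there are gcd(|Δx|,|Δy|)+1 lattice points, so counting each shared vertex once the boundary has gcd(7,32) + gcd(23,5) + gcd(0,7) + gcd(16,30) = 1+1+7+2 = 11.
Pick's theorem gives I = A − B/2 + 1 = 883/2 − 11/2 + 1 = 437, so the closed region contains I + B = 437 + 11 = 448 lattice points.

448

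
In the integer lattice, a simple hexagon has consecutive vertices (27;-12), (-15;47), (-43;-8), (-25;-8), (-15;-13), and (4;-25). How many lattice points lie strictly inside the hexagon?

Using the shoelace formula, 2A = |(27·47 − (-15)·(-12)) + ((-15)·(-8) − (-43)·47) + ((-43)·(-8) − (-25)·(-8)) + ((-25)·(-13) − (-15)·(-8)) + ((-15)·(-25) − 4·(-13)) + (4·(-12) − 27·(-25))| = 4633, so the area is 4633/2.
Summing gcd(|Δx|,|Δy|) over the edges gives the boundary count: gcd(42,59) + gcd(28,55) + gcd(18,0) + gcd(10,5) + gcd(19,12) + gcd(23,13) = 1+1+18+5+1+1 = 27.
Pick's theorem gives I = A − B/2 + 1 = 4633/2 − 27/2 + 1 = 2304.

2304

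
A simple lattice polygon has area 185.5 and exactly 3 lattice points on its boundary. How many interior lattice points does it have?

From Pick's theorem, I = A − B/2 + 1 = 185.5 − 3/2 + 1 = 185.

185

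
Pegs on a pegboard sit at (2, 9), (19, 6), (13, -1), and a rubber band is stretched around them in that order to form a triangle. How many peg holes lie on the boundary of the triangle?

Along each edge there are gcd(|Δx|,|Δy|)+1 lattice points, so counting each shared vertex once the boundary has gcd(17,3) + gcd(6,7) + gcd(11,10) = 1+1+1 = 3.

3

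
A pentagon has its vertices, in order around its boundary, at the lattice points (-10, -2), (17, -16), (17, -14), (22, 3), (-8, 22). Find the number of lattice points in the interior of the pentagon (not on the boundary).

663

The shoelace formula gives twice the area as |[(-10)·(-16) − 17·(-2)] + [17·(-14) − 17·(-16)] + [17·3 − 22·(-14)] + [22·22 − (-8)·3] + [(-8)·(-2) − (-10)·22]| = 1331, so the area is 1331/2.
Along each edge there are gcd(|Δx|,|Δy|)+1 lattice points, so counting each shared vertex once the boundary has gcd(27,14) + gcd(0,2) + gcd(5,17) + gcd(30,19) + gcd(2,24) = 1+2+1+1+2 = 7.
By Pick's theorem A = I + B/2 − 1, so I = 1331/2 − 7/2 + 1 = 663.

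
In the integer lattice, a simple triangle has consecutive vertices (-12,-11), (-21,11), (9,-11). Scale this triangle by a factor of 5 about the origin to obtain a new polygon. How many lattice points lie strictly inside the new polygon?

5716

Using the shoelace formula, 2A = |[(-12)·11 − (-21)·(-11)] + [(-21)·(-11) − 9·11] + [9·(-11) − (-12)·(-11)]| = 462, so the area is 231.
The number of boundary lattice points is Σ gcd(|Δx|,|Δy|) = gcd(9,22) + gcd(30,22) + gcd(21,0) = 1+2+21 = 24.
Scaling by 5 multiplies the area by 5² = 25 (so the new area is 5775) and multiplies the boundary lattice-point count by 5, giving 120.
By Pick's theorem, the interior count of the dilated polygon is 5775 − 120/2 + 1 = 5716.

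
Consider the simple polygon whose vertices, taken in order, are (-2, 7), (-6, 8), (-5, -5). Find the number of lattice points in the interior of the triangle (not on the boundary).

24

By the shoelace formula, twice the signed area is |[(-2)·8 − (-6)·7] + [(-6)·(-5) − (-5)·8] + [(-5)·7 − (-2)·(-5)]| = 51, so the area is 25.5.
The number of boundary lattice points is Σ gcd(|Δx|,|Δy|) = gcd(4,1) + gcd(1,13) + gcd(3,12) = 1+1+3 = 5.
Pick's theorem gives I = A − B/2 + 1 = 25.5 − 5/2 + 1 = 24.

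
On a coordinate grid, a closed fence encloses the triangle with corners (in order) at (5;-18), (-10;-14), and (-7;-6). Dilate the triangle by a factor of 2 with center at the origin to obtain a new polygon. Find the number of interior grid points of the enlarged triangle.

The shoelace formula gives twice the area as |(5·(-14) − (-10)·(-18)) + ((-10)·(-6) − (-7)·(-14)) + ((-7)·(-18) − 5·(-6))| = 132, so the area is 66.
Summing gcd(|Δx|,|Δy|) over the edges gives the boundary count: gcd(15,4) + gcd(3,8) + gcd(12,12) = 1+1+12 = 14.
Scaling by 2 multiplies the area by 2² = 4 (so the new area is 264) and multiplies the boundary lattice-point count by 2, giving 28.
By Pick's theorem, the interior count of the dilated polygon is 264 − 28/2 + 1 = 251.

251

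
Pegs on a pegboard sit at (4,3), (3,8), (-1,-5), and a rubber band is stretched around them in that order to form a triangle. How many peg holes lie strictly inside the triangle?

Using the shoelace formula, 2A = |(4·8 − 3·3) + (3·(-5) − (-1)·8) + ((-1)·3 − 4·(-5))| = 33, so the area is 33/2.
Summing gcd(|Δx|,|Δy|) over the edges gives the boundary count: gcd(1,5) + gcd(4,13) + gcd(5,8) = 1+1+1 = 3.
Pick's theorem gives I = A − B/2 + 1 = 33/2 − 3/2 + 1 = 16.

16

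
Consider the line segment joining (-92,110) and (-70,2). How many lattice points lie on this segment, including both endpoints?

3

The number of lattice points on a segment between lattice points is gcd(|Δx|,|Δy|) + 1 = gcd(22,108) + 1 = 2 + 1 = 3.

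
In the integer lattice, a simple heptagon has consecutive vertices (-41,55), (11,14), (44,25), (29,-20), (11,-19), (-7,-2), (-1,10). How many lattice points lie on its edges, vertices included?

Summing gcd(|Δx|,|Δy|) over the edges gives the boundary count: gcd(52,41) + gcd(33,11) + gcd(15,45) + gcd(18,1) + gcd(18,17) + gcd(6,12) + gcd(40,45) = 1+11+15+1+1+6+5 = 40.

40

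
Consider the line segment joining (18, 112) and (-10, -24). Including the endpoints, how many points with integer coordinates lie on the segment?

The number of lattice points on a segment between lattice points is gcd(|Δx|,|Δy|) + 1 = gcd(28,136) + 1 = 4 + 1 = 5.

5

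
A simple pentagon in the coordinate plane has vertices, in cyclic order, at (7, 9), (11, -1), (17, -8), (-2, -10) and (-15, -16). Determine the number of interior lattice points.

250

Using the shoelace formula, 2A = |[7·(-1) − 11·9] + [11·(-8) − 17·(-1)] + [17·(-10) − (-2)·(-8)] + [(-2)·(-16) − (-15)·(-10)] + [(-15)·9 − 7·(-16)]| = 504, so the area is 252.
Summing gcd(|Δx|,|Δy|) over the edges gives the boundary count: gcd(4,10) + gcd(6,7) + gcd(19,2) + gcd(13,6) + gcd(22,25) = 2+1+1+1+1 = 6.
Pick's theorem gives I = A − B/2 + 1 = 252 − 6/2 + 1 = 250.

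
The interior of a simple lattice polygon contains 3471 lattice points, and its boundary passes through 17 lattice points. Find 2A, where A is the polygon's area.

6957

By Pick's theorem, A = I + B/2 − 1 = 3471 + 17/2 − 1 = 6957/2.
Hence 2A = 6957.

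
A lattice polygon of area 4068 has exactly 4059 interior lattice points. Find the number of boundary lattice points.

20

Pick's theorem gives A = I + B/2 − 1, so B = 2(A − I + 1) = 2(4068 − 4059 + 1) = 20.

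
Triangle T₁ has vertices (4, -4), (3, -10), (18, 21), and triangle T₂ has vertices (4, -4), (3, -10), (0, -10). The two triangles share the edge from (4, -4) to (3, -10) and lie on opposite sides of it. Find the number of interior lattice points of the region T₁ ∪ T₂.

36

The union is the simple quadrilateral with vertices (4, -4), (18, 21), (3, -10), (0, -10) in order.
By the shoelace formula, twice the signed area is |(4·21 − 18·(-4)) + (18·(-10) − 3·21) + (3·(-10) − 0·(-10)) + (0·(-4) − 4·(-10))| = 77, so the area is 38.5.
The number of boundary lattice points is Σ gcd(|Δx|,|Δy|) = gcd(14,25) + gcd(15,31) + gcd(3,0) + gcd(4,6) = 1+1+3+2 = 7.
By Pick's theorem I = A − B/2 + 1 = 38.5 − 7/2 + 1 = 36.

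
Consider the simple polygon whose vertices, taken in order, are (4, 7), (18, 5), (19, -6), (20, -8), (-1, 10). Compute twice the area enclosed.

196

Using the shoelace formula, 2A = |[4·5 − 18·7] + [18·(-6) − 19·5] + [19·(-8) − 20·(-6)] + [20·10 − (-1)·(-8)] + [(-1)·7 − 4·10]| = 196, so the area is 98.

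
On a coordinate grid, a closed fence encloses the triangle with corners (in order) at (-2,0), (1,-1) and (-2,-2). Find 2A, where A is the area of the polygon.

6

The shoelace formula gives twice the area as |((-2)·(-1) − 1·0) + (1·(-2) − (-2)·(-1)) + ((-2)·0 − (-2)·(-2))| = 6, so the area is 3.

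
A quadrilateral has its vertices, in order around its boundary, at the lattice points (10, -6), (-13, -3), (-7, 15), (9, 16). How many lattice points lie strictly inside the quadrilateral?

389

Using the shoelace formula, 2A = |(10·(-3) − (-13)·(-6)) + ((-13)·15 − (-7)·(-3)) + ((-7)·16 − 9·15) + (9·(-6) − 10·16)| = 785, so the area is 392.5.
Along each edge there are gcd(|Δx|,|Δy|)+1 lattice points, so counting each shared vertex once the boundary has gcd(23,3) + gcd(6,18) + gcd(16,1) + gcd(1,22) = 1+6+1+1 = 9.
By Pick's theorem A = I + B/2 − 1, so I = 392.5 − 9/2 + 1 = 389.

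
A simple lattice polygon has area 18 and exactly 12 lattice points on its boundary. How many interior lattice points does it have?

From Pick's theorem, I = A − B/2 + 1 = 18 − 12/2 + 1 = 13.

13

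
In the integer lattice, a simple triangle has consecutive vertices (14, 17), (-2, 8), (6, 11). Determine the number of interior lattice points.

Using the shoelace formula, 2A = |[14·8 − (-2)·17] + [(-2)·11 − 6·8] + [6·17 − 14·11]| = 24, so the area is 12.
The number of boundary lattice points is Σ gcd(|Δx|,|Δy|) = gcd(16,9) + gcd(8,3) + gcd(8,6) = 1+1+2 = 4.
Pick's theorem gives I = A − B/2 + 1 = 12 − 4/2 + 1 = 11.

11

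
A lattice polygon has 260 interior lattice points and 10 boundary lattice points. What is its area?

Pick's theorem states A = I + B/2 − 1, so A = 260 + 10/2 − 1 = 264.

264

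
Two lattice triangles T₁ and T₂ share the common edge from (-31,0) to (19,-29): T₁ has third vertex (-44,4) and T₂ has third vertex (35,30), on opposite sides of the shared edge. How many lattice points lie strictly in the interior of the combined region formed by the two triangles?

The union is the simple quadrilateral with vertices (-31,0), (-44,4), (19,-29), (35,30) in order.
Using the shoelace formula, 2A = |[(-31)·4 − (-44)·0] + [(-44)·(-29) − 19·4] + [19·30 − 35·(-29)] + [35·0 − (-31)·30]| = 3591, so the area is 3591/2.
Along each edge there are gcd(|Δx|,|Δy|)+1 lattice points, so counting each shared vertex once the boundary has gcd(13,4) + gcd(63,33) + gcd(16,59) + gcd(66,30) = 1+3+1+6 = 11.
By Pick's theorem I = A − B/2 + 1 = 3591/2 − 11/2 + 1 = 1791.

1791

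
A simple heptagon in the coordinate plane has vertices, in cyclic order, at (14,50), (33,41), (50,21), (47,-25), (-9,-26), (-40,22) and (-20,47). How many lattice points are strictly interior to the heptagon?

By the shoelace formula, twice the signed area is |[14·41 − 33·50] + [33·21 − 50·41] + [50·(-25) − 47·21] + [47·(-26) − (-9)·(-25)] + [(-9)·22 − (-40)·(-26)] + [(-40)·47 − (-20)·22] + [(-20)·50 − 14·47]| = 10453, so the area is 10453/2.
Along each edge there are gcd(|Δx|,|Δy|)+1 lattice points, so counting each shared vertex once the boundary has gcd(19,9) + gcd(17,20) + gcd(3,46) + gcd(56,1) + gcd(31,48) + gcd(20,25) + gcd(34,3) = 1+1+1+1+1+5+1 = 11.
Pick's theorem gives I = A − B/2 + 1 = 10453/2 − 11/2 + 1 = 5222.

5222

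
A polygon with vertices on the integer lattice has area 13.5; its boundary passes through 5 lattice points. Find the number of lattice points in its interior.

Pick's theorem A = I + B/2 − 1 rearranges to I = A − B/2 + 1 = 13.5 − 5/2 + 1 = 12.

12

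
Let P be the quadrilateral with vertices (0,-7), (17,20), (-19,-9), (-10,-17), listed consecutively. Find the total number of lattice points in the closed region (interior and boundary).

332

Using the shoelace formula, 2A = |(0·20 − 17·(-7)) + (17·(-9) − (-19)·20) + ((-19)·(-17) − (-10)·(-9)) + ((-10)·(-7) − 0·(-17))| = 649, so the area is 324.5.
The number of boundary lattice points is Σ gcd(|Δx|,|Δy|) = gcd(17,27) + gcd(36,29) + gcd(9,8) + gcd(10,10) = 1+1+1+10 = 13.
Pick's theorem gives I = A − B/2 + 1 = 324.5 − 13/2 + 1 = 319, so the closed region contains I + B = 319 + 13 = 332 lattice points.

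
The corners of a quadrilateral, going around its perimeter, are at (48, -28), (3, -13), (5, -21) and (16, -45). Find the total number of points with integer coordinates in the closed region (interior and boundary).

653

Using the shoelace formula, 2A = |(48·(-13) − 3·(-28)) + (3·(-21) − 5·(-13)) + (5·(-45) − 16·(-21)) + (16·(-28) − 48·(-45))| = 1285, so the area is 1285/2.
Summing gcd(|Δx|,|Δy|) over the edges gives the boundary count: gcd(45,15) + gcd(2,8) + gcd(11,24) + gcd(32,17) = 15+2+1+1 = 19.
Pick's theorem gives I = A − B/2 + 1 = 1285/2 − 19/2 + 1 = 634, so the closed region contains I + B = 634 + 19 = 653 lattice points.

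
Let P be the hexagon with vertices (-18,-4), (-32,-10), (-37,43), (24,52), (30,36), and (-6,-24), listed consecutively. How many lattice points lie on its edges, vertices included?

Along each edge there are gcd(|Δx|,|Δy|)+1 lattice points, so counting each shared vertex once the boundary has gcd(14,6) + gcd(5,53) + gcd(61,9) + gcd(6,16) + gcd(36,60) + gcd(12,20) = 2+1+1+2+12+4 = 22.

22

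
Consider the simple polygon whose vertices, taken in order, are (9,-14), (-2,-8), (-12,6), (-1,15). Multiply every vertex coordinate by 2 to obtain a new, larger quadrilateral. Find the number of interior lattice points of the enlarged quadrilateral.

1002

By the shoelace formula, twice the signed area is |(9·(-8) − (-2)·(-14)) + ((-2)·6 − (-12)·(-8)) + ((-12)·15 − (-1)·6) + ((-1)·(-14) − 9·15)| = 503, so the area is 503/2.
The number of boundary lattice points is Σ gcd(|Δx|,|Δy|) = gcd(11,6) + gcd(10,14) + gcd(11,9) + gcd(10,29) = 1+2+1+1 = 5.
Scaling by 2 multiplies the area by 2² = 4 (so the new area is 1006) and multiplies the boundary lattice-point count by 2, giving 10.
By Pick's theorem, the interior count of the dilated polygon is 1006 − 10/2 + 1 = 1002.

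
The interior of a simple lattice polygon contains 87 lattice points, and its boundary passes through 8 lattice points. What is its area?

Pick's theorem states A = I + B/2 − 1, so A = 87 + 8/2 − 1 = 90.

90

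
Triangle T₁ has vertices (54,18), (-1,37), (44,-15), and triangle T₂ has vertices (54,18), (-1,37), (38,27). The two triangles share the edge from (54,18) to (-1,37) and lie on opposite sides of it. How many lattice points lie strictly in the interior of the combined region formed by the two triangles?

1097

The union is the simple quadrilateral with vertices (54,18), (44,-15), (-1,37), (38,27) in order.
By the shoelace formula, twice the signed area is |(54·(-15) − 44·18) + (44·37 − (-1)·(-15)) + ((-1)·27 − 38·37) + (38·18 − 54·27)| = 2196, so the area is 1098.
The number of boundary lattice points is Σ gcd(|Δx|,|Δy|) = gcd(10,33) + gcd(45,52) + gcd(39,10) + gcd(16,9) = 1+1+1+1 = 4.
By Pick's theorem I = A − B/2 + 1 = 1098 − 4/2 + 1 = 1097.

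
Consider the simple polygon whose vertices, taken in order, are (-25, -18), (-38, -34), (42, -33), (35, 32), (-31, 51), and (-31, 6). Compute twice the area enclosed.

Using the shoelace formula, 2A = |((-25)·(-34) − (-38)·(-18)) + ((-38)·(-33) − 42·(-34)) + (42·32 − 35·(-33)) + (35·51 − (-31)·32) + ((-31)·6 − (-31)·51) + ((-31)·(-18) − (-25)·6)| = 10227, so the area is 10227/2.

10227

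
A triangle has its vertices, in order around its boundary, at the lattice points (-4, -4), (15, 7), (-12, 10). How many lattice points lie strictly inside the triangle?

By the shoelace formula, twice the signed area is |[(-4)·7 − 15·(-4)] + [15·10 − (-12)·7] + [(-12)·(-4) − (-4)·10]| = 354, so the area is 177.
The number of boundary lattice points is Σ gcd(|Δx|,|Δy|) = gcd(19,11) + gcd(27,3) + gcd(8,14) = 1+3+2 = 6.
By Pick's theorem A = I + B/2 − 1, so I = 177 − 6/2 + 1 = 175.

175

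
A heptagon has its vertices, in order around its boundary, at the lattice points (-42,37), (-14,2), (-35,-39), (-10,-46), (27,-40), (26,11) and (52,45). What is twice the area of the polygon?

Using the shoelace formula, 2A = |((-42)·2 − (-14)·37) + ((-14)·(-39) − (-35)·2) + ((-35)·(-46) − (-10)·(-39)) + ((-10)·(-40) − 27·(-46)) + (27·11 − 26·(-40)) + (26·45 − 52·11) + (52·37 − (-42)·45)| = 9661, so the area is 9661/2.

9661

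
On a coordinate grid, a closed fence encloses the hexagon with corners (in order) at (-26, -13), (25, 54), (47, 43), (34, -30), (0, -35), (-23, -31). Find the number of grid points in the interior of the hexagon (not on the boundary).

3950

By the shoelace formula, twice the signed area is |((-26)·54 − 25·(-13)) + (25·43 − 47·54) + (47·(-30) − 34·43) + (34·(-35) − 0·(-30)) + (0·(-31) − (-23)·(-35)) + ((-23)·(-13) − (-26)·(-31))| = 7916, so the area is 3958.
Summing gcd(|Δx|,|Δy|) over the edges gives the boundary count: gcd(51,67) + gcd(22,11) + gcd(13,73) + gcd(34,5) + gcd(23,4) + gcd(3,18) = 1+11+1+1+1+3 = 18.
By Pick's theorem A = I + B/2 − 1, so I = 3958 − 18/2 + 1 = 3950.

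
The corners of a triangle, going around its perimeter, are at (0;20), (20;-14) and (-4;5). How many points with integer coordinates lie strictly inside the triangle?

Using the shoelace formula, 2A = |[0·(-14) − 20·20] + [20·5 − (-4)·(-14)] + [(-4)·20 − 0·5]| = 436, so the area is 218.
The number of boundary lattice points is Σ gcd(|Δx|,|Δy|) = gcd(20,34) + gcd(24,19) + gcd(4,15) = 2+1+1 = 4.
By Pick's theorem A = I + B/2 − 1, so I = 218 − 4/2 + 1 = 217.

217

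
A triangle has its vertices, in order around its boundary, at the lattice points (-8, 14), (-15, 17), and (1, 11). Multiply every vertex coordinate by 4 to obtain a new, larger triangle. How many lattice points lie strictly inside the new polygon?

37

Using the shoelace formula, 2A = |((-8)·17 − (-15)·14) + ((-15)·11 − 1·17) + (1·14 − (-8)·11)| = 6, so the area is 3.
Summing gcd(|Δx|,|Δy|) over the edges gives the boundary count: gcd(7,3) + gcd(16,6) + gcd(9,3) = 1+2+3 = 6.
Scaling by 4 multiplies the area by 4² = 16 (so the new area is 48) and multiplies the boundary lattice-point count by 4, giving 24.
By Pick's theorem, the interior count of the dilated polygon is 48 − 24/2 + 1 = 37.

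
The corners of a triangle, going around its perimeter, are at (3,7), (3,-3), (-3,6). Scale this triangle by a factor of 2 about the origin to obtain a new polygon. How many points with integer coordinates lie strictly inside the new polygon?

107

The shoelace formula gives twice the area as |(3·(-3) − 3·7) + (3·6 − (-3)·(-3)) + ((-3)·7 − 3·6)| = 60, so the area is 30.
Summing gcd(|Δx|,|Δy|) over the edges gives the boundary count: gcd(0,10) + gcd(6,9) + gcd(6,1) = 10+3+1 = 14.
Scaling by 2 multiplies the area by 2² = 4 (so the new area is 120) and multiplies the boundary lattice-point count by 2, giving 28.
By Pick's theorem, the interior count of the dilated polygon is 120 − 28/2 + 1 = 107.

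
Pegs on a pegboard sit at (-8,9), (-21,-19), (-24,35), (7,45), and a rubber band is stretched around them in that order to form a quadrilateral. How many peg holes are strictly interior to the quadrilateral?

873

Using the shoelace formula, 2A = |[(-8)·(-19) − (-21)·9] + [(-21)·35 − (-24)·(-19)] + [(-24)·45 − 7·35] + [7·9 − (-8)·45]| = 1752, so the area is 876.
Summing gcd(|Δx|,|Δy|) over the edges gives the boundary count: gcd(13,28) + gcd(3,54) + gcd(31,10) + gcd(15,36) = 1+3+1+3 = 8.
Pick's theorem gives I = A − B/2 + 1 = 876 − 8/2 + 1 = 873.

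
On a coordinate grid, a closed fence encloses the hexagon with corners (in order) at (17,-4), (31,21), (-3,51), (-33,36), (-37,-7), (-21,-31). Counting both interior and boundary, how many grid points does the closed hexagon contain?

The shoelace formula gives twice the area as |(17·21 − 31·(-4)) + (31·51 − (-3)·21) + ((-3)·36 − (-33)·51) + ((-33)·(-7) − (-37)·36) + ((-37)·(-31) − (-21)·(-7)) + ((-21)·(-4) − 17·(-31))| = 6874, so the area is 3437.
Summing gcd(|Δx|,|Δy|) over the edges gives the boundary count: gcd(14,25) + gcd(34,30) + gcd(30,15) + gcd(4,43) + gcd(16,24) + gcd(38,27) = 1+2+15+1+8+1 = 28.
Pick's theorem gives I = A − B/2 + 1 = 3437 − 28/2 + 1 = 3424, so the closed region contains I + B = 3424 + 28 = 3452 lattice points.

3452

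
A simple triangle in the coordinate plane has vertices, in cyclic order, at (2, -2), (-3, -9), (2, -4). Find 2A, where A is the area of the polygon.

The shoelace formula gives twice the area as |[2·(-9) − (-3)·(-2)] + [(-3)·(-4) − 2·(-9)] + [2·(-2) − 2·(-4)]| = 10, so the area is 5.

10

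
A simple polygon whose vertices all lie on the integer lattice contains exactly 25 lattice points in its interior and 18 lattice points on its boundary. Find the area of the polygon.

By Pick's theorem, A = I + B/2 − 1 = 25 + 18/2 − 1 = 33.

33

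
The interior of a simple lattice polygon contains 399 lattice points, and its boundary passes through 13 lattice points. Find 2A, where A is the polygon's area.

809

By Pick's theorem, A = I + B/2 − 1 = 399 + 13/2 − 1 = 809/2.
Hence 2A = 809.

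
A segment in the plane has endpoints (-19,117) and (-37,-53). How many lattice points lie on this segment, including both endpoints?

The number of lattice points on a segment between lattice points is gcd(|Δx|,|Δy|) + 1 = gcd(18,170) + 1 = 2 + 1 = 3.

3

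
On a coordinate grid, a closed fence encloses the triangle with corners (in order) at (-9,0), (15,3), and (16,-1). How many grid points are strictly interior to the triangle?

Using the shoelace formula, 2A = |((-9)·3 − 15·0) + (15·(-1) − 16·3) + (16·0 − (-9)·(-1))| = 99, so the area is 49.5.
Along each edge there are gcd(|Δx|,|Δy|)+1 lattice points, so counting each shared vertex once the boundary has gcd(24,3) + gcd(1,4) + gcd(25,1) = 3+1+1 = 5.
By Pick's theorem A = I + B/2 − 1, so I = 49.5 − 5/2 + 1 = 48.

48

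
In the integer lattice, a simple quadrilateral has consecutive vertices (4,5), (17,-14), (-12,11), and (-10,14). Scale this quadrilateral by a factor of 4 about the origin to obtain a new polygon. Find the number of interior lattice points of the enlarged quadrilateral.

Using the shoelace formula, 2A = |(4·(-14) − 17·5) + (17·11 − (-12)·(-14)) + ((-12)·14 − (-10)·11) + ((-10)·5 − 4·14)| = 286, so the area is 143.
The number of boundary lattice points is Σ gcd(|Δx|,|Δy|) = gcd(13,19) + gcd(29,25) + gcd(2,3) + gcd(14,9) = 1+1+1+1 = 4.
Scaling by 4 multiplies the area by 4² = 16 (so the new area is 2288) and multiplies the boundary lattice-point count by 4, giving 16.
By Pick's theorem, the interior count of the dilated polygon is 2288 − 16/2 + 1 = 2281.

2281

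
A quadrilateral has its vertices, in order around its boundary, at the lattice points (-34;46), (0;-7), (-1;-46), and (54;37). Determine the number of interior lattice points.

3209

The shoelace formula gives twice the area as |((-34)·(-7) − 0·46) + (0·(-46) − (-1)·(-7)) + ((-1)·37 − 54·(-46)) + (54·46 − (-34)·37)| = 6420, so the area is 3210.
Along each edge there are gcd(|Δx|,|Δy|)+1 lattice points, so counting each shared vertex once the boundary has gcd(34,53) + gcd(1,39) + gcd(55,83) + gcd(88,9) = 1+1+1+1 = 4.
Pick's theorem gives I = A − B/2 + 1 = 3210 − 4/2 + 1 = 3209.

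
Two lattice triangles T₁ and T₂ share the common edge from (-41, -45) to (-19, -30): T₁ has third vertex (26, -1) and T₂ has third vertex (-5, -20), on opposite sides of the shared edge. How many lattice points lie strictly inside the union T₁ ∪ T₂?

The union is the simple quadrilateral with vertices (-41, -45), (26, -1), (-19, -30), (-5, -20) in order.
Using the shoelace formula, 2A = |[(-41)·(-1) − 26·(-45)] + [26·(-30) − (-19)·(-1)] + [(-19)·(-20) − (-5)·(-30)] + [(-5)·(-45) − (-41)·(-20)]| = 47, so the area is 23.5.
Summing gcd(|Δx|,|Δy|) over the edges gives the boundary count: gcd(67,44) + gcd(45,29) + gcd(14,10) + gcd(36,25) = 1+1+2+1 = 5.
By Pick's theorem I = A − B/2 + 1 = 23.5 − 5/2 + 1 = 22.

22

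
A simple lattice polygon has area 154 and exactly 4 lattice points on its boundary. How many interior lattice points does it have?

153

Pick's theorem A = I + B/2 − 1 rearranges to I = A − B/2 + 1 = 154 − 4/2 + 1 = 153.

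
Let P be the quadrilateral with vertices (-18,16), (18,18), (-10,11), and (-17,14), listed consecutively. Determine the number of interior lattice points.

Using the shoelace formula, 2A = |[(-18)·18 − 18·16] + [18·11 − (-10)·18] + [(-10)·14 − (-17)·11] + [(-17)·16 − (-18)·14]| = 207, so the area is 207/2.
The number of boundary lattice points is Σ gcd(|Δx|,|Δy|) = gcd(36,2) + gcd(28,7) + gcd(7,3) + gcd(1,2) = 2+7+1+1 = 11.
By Pick's theorem A = I + B/2 − 1, so I = 207/2 − 11/2 + 1 = 99.

99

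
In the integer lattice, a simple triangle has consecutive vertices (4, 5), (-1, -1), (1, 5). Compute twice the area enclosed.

18

Using the shoelace formula, 2A = |[4·(-1) − (-1)·5] + [(-1)·5 − 1·(-1)] + [1·5 − 4·5]| = 18, so the area is 9.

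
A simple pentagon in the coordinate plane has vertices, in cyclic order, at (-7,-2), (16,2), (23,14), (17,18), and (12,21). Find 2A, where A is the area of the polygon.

Using the shoelace formula, 2A = |[(-7)·2 − 16·(-2)] + [16·14 − 23·2] + [23·18 − 17·14] + [17·21 − 12·18] + [12·(-2) − (-7)·21]| = 636, so the area is 318.

636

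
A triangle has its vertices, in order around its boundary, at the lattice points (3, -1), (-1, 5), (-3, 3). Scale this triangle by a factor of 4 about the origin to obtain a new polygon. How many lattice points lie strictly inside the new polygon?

Using the shoelace formula, 2A = |[3·5 − (-1)·(-1)] + [(-1)·3 − (-3)·5] + [(-3)·(-1) − 3·3]| = 20, so the area is 10.
Summing gcd(|Δx|,|Δy|) over the edges gives the boundary count: gcd(4,6) + gcd(2,2) + gcd(6,4) = 2+2+2 = 6.
Scaling by 4 multiplies the area by 4² = 16 (so the new area is 160) and multiplies the boundary lattice-point count by 4, giving 24.
By Pick's theorem, the interior count of the dilated polygon is 160 − 24/2 + 1 = 149.

149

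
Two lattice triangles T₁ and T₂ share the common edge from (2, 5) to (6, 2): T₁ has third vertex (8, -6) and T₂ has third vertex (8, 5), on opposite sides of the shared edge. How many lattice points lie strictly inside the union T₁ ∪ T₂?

The union is the simple quadrilateral with vertices (2, 5), (8, -6), (6, 2), (8, 5) in order.
The shoelace formula gives twice the area as |(2·(-6) − 8·5) + (8·2 − 6·(-6)) + (6·5 − 8·2) + (8·5 − 2·5)| = 44, so the area is 22.
Along each edge there are gcd(|Δx|,|Δy|)+1 lattice points, so counting each shared vertex once the boundary has gcd(6,11) + gcd(2,8) + gcd(2,3) + gcd(6,0) = 1+2+1+6 = 10.
By Pick's theorem I = A − B/2 + 1 = 22 − 10/2 + 1 = 18.

18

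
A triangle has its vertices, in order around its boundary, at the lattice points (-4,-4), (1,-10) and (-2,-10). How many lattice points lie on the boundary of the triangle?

6

Summing gcd(|Δx|,|Δy|) over the edges gives the boundary count: gcd(5,6) + gcd(3,0) + gcd(2,6) = 1+3+2 = 6.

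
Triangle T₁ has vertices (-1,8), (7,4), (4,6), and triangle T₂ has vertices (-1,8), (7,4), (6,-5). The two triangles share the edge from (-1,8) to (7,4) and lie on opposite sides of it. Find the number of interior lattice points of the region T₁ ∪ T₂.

39

The union is the simple quadrilateral with vertices (-1,8), (4,6), (7,4), (6,-5) in order.
By the shoelace formula, twice the signed area is |[(-1)·6 − 4·8] + [4·4 − 7·6] + [7·(-5) − 6·4] + [6·8 − (-1)·(-5)]| = 80, so the area is 40.
Along each edge there are gcd(|Δx|,|Δy|)+1 lattice points, so counting each shared vertex once the boundary has gcd(5,2) + gcd(3,2) + gcd(1,9) + gcd(7,13) = 1+1+1+1 = 4.
By Pick's theorem I = A − B/2 + 1 = 40 − 4/2 + 1 = 39.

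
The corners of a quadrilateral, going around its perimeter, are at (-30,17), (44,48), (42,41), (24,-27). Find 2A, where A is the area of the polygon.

Using the shoelace formula, 2A = |[(-30)·48 − 44·17] + [44·41 − 42·48] + [42·(-27) − 24·41] + [24·17 − (-30)·(-27)]| = 4920, so the area is 2460.

4920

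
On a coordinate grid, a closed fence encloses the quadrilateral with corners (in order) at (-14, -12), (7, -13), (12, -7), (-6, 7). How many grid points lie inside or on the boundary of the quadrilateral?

Using the shoelace formula, 2A = |[(-14)·(-13) − 7·(-12)] + [7·(-7) − 12·(-13)] + [12·7 − (-6)·(-7)] + [(-6)·(-12) − (-14)·7]| = 585, so the area is 585/2.
Summing gcd(|Δx|,|Δy|) over the edges gives the boundary count: gcd(21,1) + gcd(5,6) + gcd(18,14) + gcd(8,19) = 1+1+2+1 = 5.
Pick's theorem gives I = A − B/2 + 1 = 585/2 − 5/2 + 1 = 291, so the closed region contains I + B = 291 + 5 = 296 lattice points.

296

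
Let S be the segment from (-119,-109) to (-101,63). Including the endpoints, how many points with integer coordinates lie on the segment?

3

The number of lattice points on a segment between lattice points is gcd(|Δx|,|Δy|) + 1 = gcd(18,172) + 1 = 2 + 1 = 3.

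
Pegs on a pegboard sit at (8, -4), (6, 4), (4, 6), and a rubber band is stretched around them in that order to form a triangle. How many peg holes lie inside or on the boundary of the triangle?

10

By the shoelace formula, twice the signed area is |[8·4 − 6·(-4)] + [6·6 − 4·4] + [4·(-4) − 8·6]| = 12, so the area is 6.
Along each edge there are gcd(|Δx|,|Δy|)+1 lattice points, so counting each shared vertex once the boundary has gcd(2,8) + gcd(2,2) + gcd(4,10) = 2+2+2 = 6.
Pick's theorem gives I = A − B/2 + 1 = 6 − 6/2 + 1 = 4, so the closed region contains I + B = 4 + 6 = 10 lattice points.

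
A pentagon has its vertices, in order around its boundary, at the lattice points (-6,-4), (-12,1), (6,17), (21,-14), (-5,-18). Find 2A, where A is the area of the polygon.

The shoelace formula gives twice the area as |((-6)·1 − (-12)·(-4)) + ((-12)·17 − 6·1) + (6·(-14) − 21·17) + (21·(-18) − (-5)·(-14)) + ((-5)·(-4) − (-6)·(-18))| = 1241, so the area is 620.5.

1241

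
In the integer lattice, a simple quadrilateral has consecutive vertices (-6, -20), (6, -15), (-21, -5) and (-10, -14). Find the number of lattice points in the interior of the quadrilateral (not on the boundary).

111

Using the shoelace formula, 2A = |[(-6)·(-15) − 6·(-20)] + [6·(-5) − (-21)·(-15)] + [(-21)·(-14) − (-10)·(-5)] + [(-10)·(-20) − (-6)·(-14)]| = 225, so the area is 225/2.
Summing gcd(|Δx|,|Δy|) over the edges gives the boundary count: gcd(12,5) + gcd(27,10) + gcd(11,9) + gcd(4,6) = 1+1+1+2 = 5.
Pick's theorem gives I = A − B/2 + 1 = 225/2 − 5/2 + 1 = 111.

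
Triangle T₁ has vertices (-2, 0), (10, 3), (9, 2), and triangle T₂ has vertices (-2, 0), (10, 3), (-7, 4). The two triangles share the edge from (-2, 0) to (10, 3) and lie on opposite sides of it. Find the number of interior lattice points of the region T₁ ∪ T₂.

The union is the simple quadrilateral with vertices (-2, 0), (9, 2), (10, 3), (-7, 4) in order.
By the shoelace formula, twice the signed area is |[(-2)·2 − 9·0] + [9·3 − 10·2] + [10·4 − (-7)·3] + [(-7)·0 − (-2)·4]| = 72, so the area is 36.
Summing gcd(|Δx|,|Δy|) over the edges gives the boundary count: gcd(11,2) + gcd(1,1) + gcd(17,1) + gcd(5,4) = 1+1+1+1 = 4.
By Pick's theorem I = A − B/2 + 1 = 36 − 4/2 + 1 = 35.

35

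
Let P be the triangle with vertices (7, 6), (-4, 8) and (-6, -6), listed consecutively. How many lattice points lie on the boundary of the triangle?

Along each edge there are gcd(|Δx|,|Δy|)+1 lattice points, so counting each shared vertex once the boundary has gcd(11,2) + gcd(2,14) + gcd(13,12) = 1+2+1 = 4.

4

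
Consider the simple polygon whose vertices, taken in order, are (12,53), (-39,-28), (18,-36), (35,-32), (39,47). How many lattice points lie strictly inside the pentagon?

4356

By the shoelace formula, twice the signed area is |[12·(-28) − (-39)·53] + [(-39)·(-36) − 18·(-28)] + [18·(-32) − 35·(-36)] + [35·47 − 39·(-32)] + [39·53 − 12·47]| = 8719, so the area is 4359.5.
The number of boundary lattice points is Σ gcd(|Δx|,|Δy|) = gcd(51,81) + gcd(57,8) + gcd(17,4) + gcd(4,79) + gcd(27,6) = 3+1+1+1+3 = 9.
By Pick's theorem A = I + B/2 − 1, so I = 4359.5 − 9/2 + 1 = 4356.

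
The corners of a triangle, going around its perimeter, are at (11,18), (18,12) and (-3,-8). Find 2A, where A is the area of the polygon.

The shoelace formula gives twice the area as |[11·12 − 18·18] + [18·(-8) − (-3)·12] + [(-3)·18 − 11·(-8)]| = 266, so the area is 133.

266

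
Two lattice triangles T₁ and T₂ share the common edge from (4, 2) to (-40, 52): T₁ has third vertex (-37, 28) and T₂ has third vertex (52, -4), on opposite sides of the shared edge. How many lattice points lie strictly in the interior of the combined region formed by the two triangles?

1515

The union is the simple quadrilateral with vertices (4, 2), (-37, 28), (-40, 52), (52, -4) in order.
By the shoelace formula, twice the signed area is |(4·28 − (-37)·2) + ((-37)·52 − (-40)·28) + ((-40)·(-4) − 52·52) + (52·2 − 4·(-4))| = 3042, so the area is 1521.
Along each edge there are gcd(|Δx|,|Δy|)+1 lattice points, so counting each shared vertex once the boundary has gcd(41,26) + gcd(3,24) + gcd(92,56) + gcd(48,6) = 1+3+4+6 = 14.
By Pick's theorem I = A − B/2 + 1 = 1521 − 14/2 + 1 = 1515.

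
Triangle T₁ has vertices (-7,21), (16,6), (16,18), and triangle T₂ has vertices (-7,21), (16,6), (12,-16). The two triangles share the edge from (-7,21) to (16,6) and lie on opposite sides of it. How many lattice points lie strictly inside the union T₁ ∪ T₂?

The union is the simple quadrilateral with vertices (-7,21), (16,18), (16,6), (12,-16) in order.
By the shoelace formula, twice the signed area is |[(-7)·18 − 16·21] + [16·6 − 16·18] + [16·(-16) − 12·6] + [12·21 − (-7)·(-16)]| = 842, so the area is 421.
Along each edge there are gcd(|Δx|,|Δy|)+1 lattice points, so counting each shared vertex once the boundary has gcd(23,3) + gcd(0,12) + gcd(4,22) + gcd(19,37) = 1+12+2+1 = 16.
By Pick's theorem I = A − B/2 + 1 = 421 − 16/2 + 1 = 414.

414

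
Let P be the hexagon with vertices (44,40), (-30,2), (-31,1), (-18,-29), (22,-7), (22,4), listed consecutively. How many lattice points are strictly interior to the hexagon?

Using the shoelace formula, 2A = |[44·2 − (-30)·40] + [(-30)·1 − (-31)·2] + [(-31)·(-29) − (-18)·1] + [(-18)·(-7) − 22·(-29)] + [22·4 − 22·(-7)] + [22·40 − 44·4]| = 3947, so the area is 1973.5.
Summing gcd(|Δx|,|Δy|) over the edges gives the boundary count: gcd(74,38) + gcd(1,1) + gcd(13,30) + gcd(40,22) + gcd(0,11) + gcd(22,36) = 2+1+1+2+11+2 = 19.
By Pick's theorem A = I + B/2 − 1, so I = 1973.5 − 19/2 + 1 = 1965.

1965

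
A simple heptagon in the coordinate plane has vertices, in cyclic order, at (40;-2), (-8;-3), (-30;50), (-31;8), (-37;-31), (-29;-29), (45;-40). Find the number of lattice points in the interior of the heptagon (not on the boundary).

By the shoelace formula, twice the signed area is |(40·(-3) − (-8)·(-2)) + ((-8)·50 − (-30)·(-3)) + ((-30)·8 − (-31)·50) + ((-31)·(-31) − (-37)·8) + ((-37)·(-29) − (-29)·(-31)) + ((-29)·(-40) − 45·(-29)) + (45·(-2) − 40·(-40))| = 6090, so the area is 3045.
Summing gcd(|Δx|,|Δy|) over the edges gives the boundary count: gcd(48,1) + gcd(22,53) + gcd(1,42) + gcd(6,39) + gcd(8,2) + gcd(74,11) + gcd(5,38) = 1+1+1+3+2+1+1 = 10.
Pick's theorem gives I = A − B/2 + 1 = 3045 − 10/2 + 1 = 3041.

3041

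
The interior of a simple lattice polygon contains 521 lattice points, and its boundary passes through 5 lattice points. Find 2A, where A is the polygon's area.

By Pick's theorem, A = I + B/2 − 1 = 521 + 5/2 − 1 = 1045/2.
Hence 2A = 1045.

1045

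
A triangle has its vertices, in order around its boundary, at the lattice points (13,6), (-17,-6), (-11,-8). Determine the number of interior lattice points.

62

The shoelace formula gives twice the area as |[13·(-6) − (-17)·6] + [(-17)·(-8) − (-11)·(-6)] + [(-11)·6 − 13·(-8)]| = 132, so the area is 66.
Summing gcd(|Δx|,|Δy|) over the edges gives the boundary count: gcd(30,12) + gcd(6,2) + gcd(24,14) = 6+2+2 = 10.
By Pick's theorem A = I + B/2 − 1, so I = 66 − 10/2 + 1 = 62.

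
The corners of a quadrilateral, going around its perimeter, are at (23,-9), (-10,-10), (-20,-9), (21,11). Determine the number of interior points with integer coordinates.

Using the shoelace formula, 2A = |[23·(-10) − (-10)·(-9)] + [(-10)·(-9) − (-20)·(-10)] + [(-20)·11 − 21·(-9)] + [21·(-9) − 23·11]| = 903, so the area is 451.5.
Along each edge there are gcd(|Δx|,|Δy|)+1 lattice points, so counting each shared vertex once the boundary has gcd(33,1) + gcd(10,1) + gcd(41,20) + gcd(2,20) = 1+1+1+2 = 5.
Pick's theorem gives I = A − B/2 + 1 = 451.5 − 5/2 + 1 = 450.

450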